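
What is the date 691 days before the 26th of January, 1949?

March 7, 1947

−366 (one year; includes Feb 29, 1948) → Jan 26, 1948 (325 left).
−26 → Dec 31, 1947 (end of Dec, 31 days; 299 left).
−31 → Nov 30, 1947 (end of Nov, 30 days; 268 left).
−30 → Oct 31, 1947 (end of Oct, 31 days; 238 left).
−31 → Sep 30, 1947 (end of Sep, 30 days; 207 left).
−30 → Aug 31, 1947 (end of Aug, 31 days; 177 left).
−31 → Jul 31, 1947 (end of Jul, 31 days; 146 left).
−31 → Jun 30, 1947 (end of Jun, 30 days; 115 left).
−30 → May 31, 1947 (end of May, 31 days; 85 left).
−31 → Apr 30, 1947 (end of Apr, 30 days; 54 left).
−30 → Mar 31, 1947 (end of Mar, 31 days; 24 left).
−24 → Mar 7, 1947.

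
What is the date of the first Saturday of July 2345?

July 7, 2345

July 1, 2345 is a Sunday.
The first Saturday is therefore July 7 (6 days later).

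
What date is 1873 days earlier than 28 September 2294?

−365 (one year) → Sep 28, 2293 (1508 left).
−365 (one year) → Sep 28, 2292 (1143 left).
−366 (one year; includes Feb 29, 2292) → Sep 28, 2291 (777 left).
−365 (one year) → Sep 28, 2290 (412 left).
−365 (one year) → Sep 28, 2289 (47 left).
−28 → Aug 31, 2289 (end of Aug, 31 days; 19 left).
−19 → Aug 12, 2289.

August 12, 2289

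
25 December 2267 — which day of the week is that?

Wednesday

Doomsday rule: the anchor day for the 2200s is Friday. For year 67: 67÷12 = 5 r 7, and 7÷4 = 1, so 5+7+1 = 13.
Friday + 13 ≡ Thursday — that's 2267's doomsday.
In December the doomsday date is Dec 12.
Dec 25 is 13 days after Dec 12; 13 mod 7 = 6, so Thursday + 6 = Wednesday.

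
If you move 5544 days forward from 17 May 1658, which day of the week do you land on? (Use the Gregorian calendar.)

May 17, 1658 is a Friday.
5544 mod 7 = 0, so 5544 days after a Friday is Friday + 0 = Friday.

Friday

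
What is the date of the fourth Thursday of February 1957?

February 1, 1957 is a Friday.
The first Thursday is therefore February 7 (6 days later).
The fourth Thursday is 7 + 3×7 = February 28.

February 28, 1957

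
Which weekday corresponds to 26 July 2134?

Monday

Doomsday rule: the anchor day for the 2100s is Sunday. For year 34: 34÷12 = 2 r 10, and 10÷4 = 2, so 2+10+2 = 14.
Sunday + 14 ≡ Sunday — that's 2134's doomsday.
In July the doomsday date is Jul 11.
Jul 26 is 15 days after Jul 11; 15 mod 7 = 1, so Sunday + 1 = Monday.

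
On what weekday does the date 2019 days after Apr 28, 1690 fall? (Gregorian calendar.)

First find the weekday of Apr 28, 1690. Doomsday rule: the anchor day for the 1600s is Tuesday. For year 90: 90÷12 = 7 r 6, and 6÷4 = 1, so 7+6+1 = 14.
Tuesday + 14 ≡ Tuesday — that's 1690's doomsday.
In April the doomsday date is Apr 4.
Apr 28 is 24 days after Apr 4; 24 mod 7 = 3, so Tuesday + 3 = Friday.
2019 mod 7 = 3, so 2019 days after a Friday is Friday + 3 = Monday.

Monday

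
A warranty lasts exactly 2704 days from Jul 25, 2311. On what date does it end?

+366 (one year; includes Feb 29, 2312) → Jul 25, 2312 (2338 left).
+365 (one year) → Jul 25, 2313 (1973 left).
+365 (one year) → Jul 25, 2314 (1608 left).
+365 (one year) → Jul 25, 2315 (1243 left).
+366 (one year; includes Feb 29, 2316) → Jul 25, 2316 (877 left).
+365 (one year) → Jul 25, 2317 (512 left).
+365 (one year) → Jul 25, 2318 (147 left).
Jul has 31 days: +7 → Aug 1, 2318 (140 left).
Aug has 31 days: +31 → Sep 1, 2318 (109 left).
Sep has 30 days: +30 → Oct 1, 2318 (79 left).
Oct has 31 days: +31 → Nov 1, 2318 (48 left).
Nov has 30 days: +30 → Dec 1, 2318 (18 left).
+18 → Dec 19, 2318.

December 19, 2318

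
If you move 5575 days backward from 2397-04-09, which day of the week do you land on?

First find the weekday of Apr 9, 2397. Doomsday rule: the anchor day for the 2300s is Wednesday. For year 97: 97÷12 = 8 r 1, and 1÷4 = 0, so 8+1+0 = 9.
Wednesday + 9 ≡ Friday — that's 2397's doomsday.
In April the doomsday date is Apr 4.
Apr 9 is 5 days after Apr 4; 5 mod 7 = 5, so Friday + 5 = Wednesday.
5575 mod 7 = 3, so 5575 days before a Wednesday is Wednesday − 3 = Sunday.

Sunday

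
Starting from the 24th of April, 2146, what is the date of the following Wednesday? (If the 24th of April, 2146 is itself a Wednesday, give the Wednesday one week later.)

April 27, 2146

Apr 24, 2146 is a Sunday.
From Sunday to the next Wednesday is 3 days.
Apr 24, 2146 + 3 = Apr 27, 2146.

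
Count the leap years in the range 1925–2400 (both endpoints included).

Multiples of 4 in [1925,2400]: 119.
Of those, multiples of 100: 5 (not leap unless ÷400).
Multiples of 400: 2.
Leap years = 119 − 5 + 2 = 116.

116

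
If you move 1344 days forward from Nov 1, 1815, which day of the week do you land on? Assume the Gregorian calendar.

Wednesday

Nov 1, 1815 is a Wednesday.
1344 mod 7 = 0, so 1344 days after a Wednesday is Wednesday + 0 = Wednesday.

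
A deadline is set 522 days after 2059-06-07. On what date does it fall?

+366 (one year; includes Feb 29, 2060) → Jun 7, 2060 (156 left).
Jun has 30 days: +24 → Jul 1, 2060 (132 left).
Jul has 31 days: +31 → Aug 1, 2060 (101 left).
Aug has 31 days: +31 → Sep 1, 2060 (70 left).
Sep has 30 days: +30 → Oct 1, 2060 (40 left).
Oct has 31 days: +31 → Nov 1, 2060 (9 left).
+9 → Nov 10, 2060.

November 10, 2060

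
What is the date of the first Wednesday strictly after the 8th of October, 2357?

October 9, 2357

Oct 8, 2357 is a Tuesday.
From Tuesday to the next Wednesday is 1 day.
Oct 8, 2357 + 1 = Oct 9, 2357.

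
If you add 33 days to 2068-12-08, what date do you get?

January 10, 2069

Dec has 31 days: +24 → Jan 1, 2069 (9 left).
+9 → Jan 10, 2069.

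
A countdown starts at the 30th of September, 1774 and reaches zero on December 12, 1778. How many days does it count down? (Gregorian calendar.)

Sep 30, 1774 → Sep 30, 1775: 365 days.
Sep 30, 1775 → Sep 30, 1776: 366 days (Feb 29, 1776 is in that span).
Sep 30, 1776 → Sep 30, 1777: 365 days.
Sep 30, 1777 → Sep 30, 1778: 365 days.
Sep 30, 1778 → Oct 30, 1778: 30 days (September has 30).
Oct 30, 1778 → Nov 30, 1778: 31 days (October has 31).
Nov 30, 1778 → Dec 12, 1778: 12 days.
Total: 1534 days.

1534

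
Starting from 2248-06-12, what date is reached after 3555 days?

+365 (one year) → Jun 12, 2249 (3190 left).
+365 (one year) → Jun 12, 2250 (2825 left).
+365 (one year) → Jun 12, 2251 (2460 left).
+366 (one year; includes Feb 29, 2252) → Jun 12, 2252 (2094 left).
+365 (one year) → Jun 12, 2253 (1729 left).
+365 (one year) → Jun 12, 2254 (1364 left).
+365 (one year) → Jun 12, 2255 (999 left).
+366 (one year; includes Feb 29, 2256) → Jun 12, 2256 (633 left).
+365 (one year) → Jun 12, 2257 (268 left).
Jun has 30 days: +19 → Jul 1, 2257 (249 left).
Jul has 31 days: +31 → Aug 1, 2257 (218 left).
Aug has 31 days: +31 → Sep 1, 2257 (187 left).
Sep has 30 days: +30 → Oct 1, 2257 (157 left).
Oct has 31 days: +31 → Nov 1, 2257 (126 left).
Nov has 30 days: +30 → Dec 1, 2257 (96 left).
Dec has 31 days: +31 → Jan 1, 2258 (65 left).
Jan has 31 days: +31 → Feb 1, 2258 (34 left).
Feb has 28 days: +28 → Mar 1, 2258 (6 left).
+6 → Mar 7, 2258.

March 7, 2258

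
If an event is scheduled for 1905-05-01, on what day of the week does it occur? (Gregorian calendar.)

Monday

Doomsday rule: the anchor day for the 1900s is Wednesday. For year 05: 5÷12 = 0 r 5, and 5÷4 = 1, so 0+5+1 = 6.
Wednesday + 6 ≡ Tuesday — that's 1905's doomsday.
In May the doomsday date is May 9.
May 1 is 8 days before May 9; 8 mod 7 = 1, so Tuesday − 1 = Monday.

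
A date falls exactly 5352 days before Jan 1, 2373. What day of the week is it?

First find the weekday of Jan 1, 2373. Doomsday rule: the anchor day for the 2300s is Wednesday. For year 73: 73÷12 = 6 r 1, and 1÷4 = 0, so 6+1+0 = 7.
Wednesday + 7 ≡ Wednesday — that's 2373's doomsday.
In January the doomsday date is Jan 3 (2373 is not a leap year).
Jan 1 is 2 days before Jan 3; 2 mod 7 = 2, so Wednesday − 2 = Monday.
5352 mod 7 = 4, so 5352 days before a Monday is Monday − 4 = Thursday.

Thursday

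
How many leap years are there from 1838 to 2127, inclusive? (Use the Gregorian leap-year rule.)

70

Multiples of 4 in [1838,2127]: 72.
Of those, multiples of 100: 3 (not leap unless ÷400).
Multiples of 400: 1.
Leap years = 72 − 3 + 1 = 70.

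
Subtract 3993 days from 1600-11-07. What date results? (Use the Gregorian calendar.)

−366 (one year; includes Feb 29, 1600) → Nov 7, 1599 (3627 left).
−365 (one year) → Nov 7, 1598 (3262 left).
−365 (one year) → Nov 7, 1597 (2897 left).
−365 (one year) → Nov 7, 1596 (2532 left).
−366 (one year; includes Feb 29, 1596) → Nov 7, 1595 (2166 left).
−365 (one year) → Nov 7, 1594 (1801 left).
−365 (one year) → Nov 7, 1593 (1436 left).
−365 (one year) → Nov 7, 1592 (1071 left).
−366 (one year; includes Feb 29, 1592) → Nov 7, 1591 (705 left).
−365 (one year) → Nov 7, 1590 (340 left).
−7 → Oct 31, 1590 (end of Oct, 31 days; 333 left).
−31 → Sep 30, 1590 (end of Sep, 30 days; 302 left).
−30 → Aug 31, 1590 (end of Aug, 31 days; 272 left).
−31 → Jul 31, 1590 (end of Jul, 31 days; 241 left).
−31 → Jun 30, 1590 (end of Jun, 30 days; 210 left).
−30 → May 31, 1590 (end of May, 31 days; 180 left).
−31 → Apr 30, 1590 (end of Apr, 30 days; 149 left).
−30 → Mar 31, 1590 (end of Mar, 31 days; 119 left).
−31 → Feb 28, 1590 (end of Feb, 28 days; 88 left).
−28 → Jan 31, 1590 (end of Jan, 31 days; 60 left).
−31 → Dec 31, 1589 (end of Dec, 31 days; 29 left).
−29 → Dec 2, 1589.

December 2, 1589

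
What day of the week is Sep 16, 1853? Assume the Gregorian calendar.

Doomsday rule: the anchor day for the 1800s is Friday. For year 53: 53÷12 = 4 r 5, and 5÷4 = 1, so 4+5+1 = 10.
Friday + 10 ≡ Monday — that's 1853's doomsday.
In September the doomsday date is Sep 5.
Sep 16 is 11 days after Sep 5; 11 mod 7 = 4, so Monday + 4 = Friday.

Friday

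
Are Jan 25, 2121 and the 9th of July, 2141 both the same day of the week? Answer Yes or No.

No

From Jan 25, 2121 to Jul 9, 2141 is 7470 days.
7470 mod 7 = 1, so they are different weekdays.
(Jan 25, 2121 is a Saturday; Jul 9, 2141 is a Sunday.)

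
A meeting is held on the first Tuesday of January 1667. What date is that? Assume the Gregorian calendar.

January 4, 1667

January 1, 1667 is a Saturday.
The first Tuesday is therefore January 4 (3 days later).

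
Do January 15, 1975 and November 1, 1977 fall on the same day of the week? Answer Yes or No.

No

From Jan 15, 1975 to Nov 1, 1977 is 1021 days.
1021 mod 7 = 6, so they are different weekdays.
(Jan 15, 1975 is a Wednesday; Nov 1, 1977 is a Tuesday.)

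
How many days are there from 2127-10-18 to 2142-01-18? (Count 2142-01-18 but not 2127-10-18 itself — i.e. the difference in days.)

Oct 18, 2127 → Oct 18, 2128: 366 days (Feb 29, 2128 is in that span).
Oct 18, 2128 → Oct 18, 2129: 365 days.
Oct 18, 2129 → Oct 18, 2130: 365 days.
Oct 18, 2130 → Oct 18, 2131: 365 days.
Oct 18, 2131 → Oct 18, 2132: 366 days (Feb 29, 2132 is in that span).
Oct 18, 2132 → Oct 18, 2133: 365 days.
Oct 18, 2133 → Oct 18, 2134: 365 days.
Oct 18, 2134 → Oct 18, 2135: 365 days.
Oct 18, 2135 → Oct 18, 2136: 366 days (Feb 29, 2136 is in that span).
Oct 18, 2136 → Oct 18, 2137: 365 days.
Oct 18, 2137 → Oct 18, 2138: 365 days.
Oct 18, 2138 → Oct 18, 2139: 365 days.
Oct 18, 2139 → Oct 18, 2140: 366 days (Feb 29, 2140 is in that span).
Oct 18, 2140 → Oct 18, 2141: 365 days.
Oct 18, 2141 → Nov 18, 2141: 31 days (October has 31).
Nov 18, 2141 → Dec 18, 2141: 30 days (November has 30).
Dec 18, 2141 → Jan 18, 2142: 31 days.
Total: 5206 days.

5206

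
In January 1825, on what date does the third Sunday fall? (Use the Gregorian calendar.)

January 16, 1825

January 1, 1825 is a Saturday.
The first Sunday is therefore January 2 (1 days later).
The third Sunday is 2 + 2×7 = January 16.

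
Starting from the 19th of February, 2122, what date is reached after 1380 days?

+365 (one year) → Feb 19, 2123 (1015 left).
+365 (one year) → Feb 19, 2124 (650 left).
+366 (one year; includes Feb 29, 2124) → Feb 19, 2125 (284 left).
Feb has 28 days: +10 → Mar 1, 2125 (274 left).
Mar has 31 days: +31 → Apr 1, 2125 (243 left).
Apr has 30 days: +30 → May 1, 2125 (213 left).
May has 31 days: +31 → Jun 1, 2125 (182 left).
Jun has 30 days: +30 → Jul 1, 2125 (152 left).
Jul has 31 days: +31 → Aug 1, 2125 (121 left).
Aug has 31 days: +31 → Sep 1, 2125 (90 left).
Sep has 30 days: +30 → Oct 1, 2125 (60 left).
Oct has 31 days: +31 → Nov 1, 2125 (29 left).
+29 → Nov 30, 2125.

November 30, 2125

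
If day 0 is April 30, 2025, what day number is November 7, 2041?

6035

Apr 30, 2025 → Apr 30, 2026: 365 days.
Apr 30, 2026 → Apr 30, 2027: 365 days.
Apr 30, 2027 → Apr 30, 2028: 366 days (Feb 29, 2028 is in that span).
Apr 30, 2028 → Apr 30, 2029: 365 days.
Apr 30, 2029 → Apr 30, 2030: 365 days.
Apr 30, 2030 → Apr 30, 2031: 365 days.
Apr 30, 2031 → Apr 30, 2032: 366 days (Feb 29, 2032 is in that span).
Apr 30, 2032 → Apr 30, 2033: 365 days.
Apr 30, 2033 → Apr 30, 2034: 365 days.
Apr 30, 2034 → Apr 30, 2035: 365 days.
Apr 30, 2035 → Apr 30, 2036: 366 days (Feb 29, 2036 is in that span).
Apr 30, 2036 → Apr 30, 2037: 365 days.
Apr 30, 2037 → Apr 30, 2038: 365 days.
Apr 30, 2038 → Apr 30, 2039: 365 days.
Apr 30, 2039 → Apr 30, 2040: 366 days (Feb 29, 2040 is in that span).
Apr 30, 2040 → Apr 30, 2041: 365 days.
Apr 30, 2041 → May 30, 2041: 30 days (April has 30).
May 30, 2041 → Jun 30, 2041: 31 days (May has 31).
Jun 30, 2041 → Jul 30, 2041: 30 days (June has 30).
Jul 30, 2041 → Aug 30, 2041: 31 days (July has 31).
Aug 30, 2041 → Sep 30, 2041: 31 days (August has 31).
Sep 30, 2041 → Oct 30, 2041: 30 days (September has 30).
Oct 30, 2041 → Nov 7, 2041: 8 days.
Total: 6035 days.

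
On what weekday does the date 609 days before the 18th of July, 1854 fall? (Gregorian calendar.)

Tuesday

First find the weekday of Jul 18, 1854. Doomsday rule: the anchor day for the 1800s is Friday. For year 54: 54÷12 = 4 r 6, and 6÷4 = 1, so 4+6+1 = 11.
Friday + 11 ≡ Tuesday — that's 1854's doomsday.
In July the doomsday date is Jul 11.
Jul 18 is 7 days after Jul 11; 7 mod 7 = 0, so Tuesday + 0 = Tuesday.
609 mod 7 = 0, so 609 days before a Tuesday is Tuesday − 0 = Tuesday.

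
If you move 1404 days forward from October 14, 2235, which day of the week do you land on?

Oct 14, 2235 is a Wednesday.
1404 mod 7 = 4, so 1404 days after a Wednesday is Wednesday + 4 = Sunday.

Sunday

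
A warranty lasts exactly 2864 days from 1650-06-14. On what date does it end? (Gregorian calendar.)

April 17, 1658

+365 (one year) → Jun 14, 1651 (2499 left).
+366 (one year; includes Feb 29, 1652) → Jun 14, 1652 (2133 left).
+365 (one year) → Jun 14, 1653 (1768 left).
+365 (one year) → Jun 14, 1654 (1403 left).
+365 (one year) → Jun 14, 1655 (1038 left).
+366 (one year; includes Feb 29, 1656) → Jun 14, 1656 (672 left).
+365 (one year) → Jun 14, 1657 (307 left).
Jun has 30 days: +17 → Jul 1, 1657 (290 left).
Jul has 31 days: +31 → Aug 1, 1657 (259 left).
Aug has 31 days: +31 → Sep 1, 1657 (228 left).
Sep has 30 days: +30 → Oct 1, 1657 (198 left).
Oct has 31 days: +31 → Nov 1, 1657 (167 left).
Nov has 30 days: +30 → Dec 1, 1657 (137 left).
Dec has 31 days: +31 → Jan 1, 1658 (106 left).
Jan has 31 days: +31 → Feb 1, 1658 (75 left).
Feb has 28 days: +28 → Mar 1, 1658 (47 left).
Mar has 31 days: +31 → Apr 1, 1658 (16 left).
+16 → Apr 17, 1658.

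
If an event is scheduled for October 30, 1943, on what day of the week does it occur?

Doomsday rule: the anchor day for the 1900s is Wednesday. For year 43: 43÷12 = 3 r 7, and 7÷4 = 1, so 3+7+1 = 11.
Wednesday + 11 ≡ Sunday — that's 1943's doomsday.
In October the doomsday date is Oct 10.
Oct 30 is 20 days after Oct 10; 20 mod 7 = 6, so Sunday + 6 = Saturday.

Saturday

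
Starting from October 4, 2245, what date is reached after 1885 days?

December 2, 2250

+365 (one year) → Oct 4, 2246 (1520 left).
+365 (one year) → Oct 4, 2247 (1155 left).
+366 (one year; includes Feb 29, 2248) → Oct 4, 2248 (789 left).
+365 (one year) → Oct 4, 2249 (424 left).
+365 (one year) → Oct 4, 2250 (59 left).
Oct has 31 days: +28 → Nov 1, 2250 (31 left).
Nov has 30 days: +30 → Dec 1, 2250 (1 left).
+1 → Dec 2, 2250.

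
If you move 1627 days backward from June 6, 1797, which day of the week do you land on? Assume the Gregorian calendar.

Saturday

Jun 6, 1797 is a Tuesday.
1627 mod 7 = 3, so 1627 days before a Tuesday is Tuesday − 3 = Saturday.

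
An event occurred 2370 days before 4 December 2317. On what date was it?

June 9, 2311

−365 (one year) → Dec 4, 2316 (2005 left).
−366 (one year; includes Feb 29, 2316) → Dec 4, 2315 (1639 left).
−365 (one year) → Dec 4, 2314 (1274 left).
−365 (one year) → Dec 4, 2313 (909 left).
−365 (one year) → Dec 4, 2312 (544 left).
−366 (one year; includes Feb 29, 2312) → Dec 4, 2311 (178 left).
−4 → Nov 30, 2311 (end of Nov, 30 days; 174 left).
−30 → Oct 31, 2311 (end of Oct, 31 days; 144 left).
−31 → Sep 30, 2311 (end of Sep, 30 days; 113 left).
−30 → Aug 31, 2311 (end of Aug, 31 days; 83 left).
−31 → Jul 31, 2311 (end of Jul, 31 days; 52 left).
−31 → Jun 30, 2311 (end of Jun, 30 days; 21 left).
−21 → Jun 9, 2311.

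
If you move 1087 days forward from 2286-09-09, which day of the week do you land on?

Saturday

Sep 9, 2286 is a Thursday.
1087 mod 7 = 2, so 1087 days after a Thursday is Thursday + 2 = Saturday.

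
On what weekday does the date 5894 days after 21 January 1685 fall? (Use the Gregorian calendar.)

First find the weekday of Jan 21, 1685. Doomsday rule: the anchor day for the 1600s is Tuesday. For year 85: 85÷12 = 7 r 1, and 1÷4 = 0, so 7+1+0 = 8.
Tuesday + 8 ≡ Wednesday — that's 1685's doomsday.
In January the doomsday date is Jan 3 (1685 is not a leap year).
Jan 21 is 18 days after Jan 3; 18 mod 7 = 4, so Wednesday + 4 = Sunday.
5894 mod 7 = 0, so 5894 days after a Sunday is Sunday + 0 = Sunday.

Sunday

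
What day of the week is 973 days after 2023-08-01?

First find the weekday of Aug 1, 2023. Doomsday rule: the anchor day for the 2000s is Tuesday. For year 23: 23÷12 = 1 r 11, and 11÷4 = 2, so 1+11+2 = 14.
Tuesday + 14 ≡ Tuesday — that's 2023's doomsday.
In August the doomsday date is Aug 8.
Aug 1 is 7 days before Aug 8; 7 mod 7 = 0, so Tuesday − 0 = Tuesday.
973 mod 7 = 0, so 973 days after a Tuesday is Tuesday + 0 = Tuesday.

Tuesday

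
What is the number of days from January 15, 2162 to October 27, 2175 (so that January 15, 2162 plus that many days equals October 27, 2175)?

Jan 15, 2162 → Jan 15, 2163: 365 days.
Jan 15, 2163 → Jan 15, 2164: 365 days.
Jan 15, 2164 → Jan 15, 2165: 366 days (Feb 29, 2164 is in that span).
Jan 15, 2165 → Jan 15, 2166: 365 days.
Jan 15, 2166 → Jan 15, 2167: 365 days.
Jan 15, 2167 → Jan 15, 2168: 365 days.
Jan 15, 2168 → Jan 15, 2169: 366 days (Feb 29, 2168 is in that span).
Jan 15, 2169 → Jan 15, 2170: 365 days.
Jan 15, 2170 → Jan 15, 2171: 365 days.
Jan 15, 2171 → Jan 15, 2172: 365 days.
Jan 15, 2172 → Jan 15, 2173: 366 days (Feb 29, 2172 is in that span).
Jan 15, 2173 → Jan 15, 2174: 365 days.
Jan 15, 2174 → Jan 15, 2175: 365 days.
Jan 15, 2175 → Feb 15, 2175: 31 days (January has 31).
Feb 15, 2175 → Mar 15, 2175: 28 days (February has 28).
Mar 15, 2175 → Apr 15, 2175: 31 days (March has 31).
Apr 15, 2175 → May 15, 2175: 30 days (April has 30).
May 15, 2175 → Jun 15, 2175: 31 days (May has 31).
Jun 15, 2175 → Jul 15, 2175: 30 days (June has 30).
Jul 15, 2175 → Aug 15, 2175: 31 days (July has 31).
Aug 15, 2175 → Sep 15, 2175: 31 days (August has 31).
Sep 15, 2175 → Oct 15, 2175: 30 days (September has 30).
Oct 15, 2175 → Oct 27, 2175: 12 days.
Total: 5033 days.

5033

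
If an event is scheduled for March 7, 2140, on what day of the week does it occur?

Doomsday rule: the anchor day for the 2100s is Sunday. For year 40: 40÷12 = 3 r 4, and 4÷4 = 1, so 3+4+1 = 8.
Sunday + 8 ≡ Monday — that's 2140's doomsday.
In March the doomsday date is Mar 14.
Mar 7 is 7 days before Mar 14; 7 mod 7 = 0, so Monday − 0 = Monday.

Monday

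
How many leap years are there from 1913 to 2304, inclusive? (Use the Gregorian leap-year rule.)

95

Multiples of 4 in [1913,2304]: 98.
Of those, multiples of 100: 4 (not leap unless ÷400).
Multiples of 400: 1.
Leap years = 98 − 4 + 1 = 95.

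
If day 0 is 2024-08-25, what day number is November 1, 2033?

3355

Aug 25, 2024 → Aug 25, 2025: 365 days.
Aug 25, 2025 → Aug 25, 2026: 365 days.
Aug 25, 2026 → Aug 25, 2027: 365 days.
Aug 25, 2027 → Aug 25, 2028: 366 days (Feb 29, 2028 is in that span).
Aug 25, 2028 → Aug 25, 2029: 365 days.
Aug 25, 2029 → Aug 25, 2030: 365 days.
Aug 25, 2030 → Aug 25, 2031: 365 days.
Aug 25, 2031 → Aug 25, 2032: 366 days (Feb 29, 2032 is in that span).
Aug 25, 2032 → Aug 25, 2033: 365 days.
Aug 25, 2033 → Sep 25, 2033: 31 days (August has 31).
Sep 25, 2033 → Oct 25, 2033: 30 days (September has 30).
Oct 25, 2033 → Nov 1, 2033: 7 days.
Total: 3355 days.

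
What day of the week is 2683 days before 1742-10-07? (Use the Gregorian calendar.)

Friday

First find the weekday of Oct 7, 1742. Doomsday rule: the anchor day for the 1700s is Sunday. For year 42: 42÷12 = 3 r 6, and 6÷4 = 1, so 3+6+1 = 10.
Sunday + 10 ≡ Wednesday — that's 1742's doomsday.
In October the doomsday date is Oct 10.
Oct 7 is 3 days before Oct 10; 3 mod 7 = 3, so Wednesday − 3 = Sunday.
2683 mod 7 = 2, so 2683 days before a Sunday is Sunday − 2 = Friday.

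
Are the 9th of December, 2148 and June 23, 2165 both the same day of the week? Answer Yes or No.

No

From Dec 9, 2148 to Jun 23, 2165 is 6040 days.
6040 mod 7 = 6, so they are different weekdays.
(Dec 9, 2148 is a Monday; Jun 23, 2165 is a Sunday.)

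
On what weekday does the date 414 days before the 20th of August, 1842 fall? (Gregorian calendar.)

Friday

First find the weekday of Aug 20, 1842. Doomsday rule: the anchor day for the 1800s is Friday. For year 42: 42÷12 = 3 r 6, and 6÷4 = 1, so 3+6+1 = 10.
Friday + 10 ≡ Monday — that's 1842's doomsday.
In August the doomsday date is Aug 8.
Aug 20 is 12 days after Aug 8; 12 mod 7 = 5, so Monday + 5 = Saturday.
414 mod 7 = 1, so 414 days before a Saturday is Saturday − 1 = Friday.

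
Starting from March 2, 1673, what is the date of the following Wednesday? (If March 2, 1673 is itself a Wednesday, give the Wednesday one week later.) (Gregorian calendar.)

Mar 2, 1673 is a Thursday.
From Thursday to the next Wednesday is 6 days.
Mar 2, 1673 + 6 = Mar 8, 1673.

March 8, 1673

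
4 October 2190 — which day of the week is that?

Monday

Doomsday rule: the anchor day for the 2100s is Sunday. For year 90: 90÷12 = 7 r 6, and 6÷4 = 1, so 7+6+1 = 14.
Sunday + 14 ≡ Sunday — that's 2190's doomsday.
In October the doomsday date is Oct 10.
Oct 4 is 6 days before Oct 10; 6 mod 7 = 6, so Sunday − 6 = Monday.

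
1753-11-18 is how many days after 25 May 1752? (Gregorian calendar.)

542

May 25, 1752 → May 25, 1753: 365 days.
May 25, 1753 → Jun 25, 1753: 31 days (May has 31).
Jun 25, 1753 → Jul 25, 1753: 30 days (June has 30).
Jul 25, 1753 → Aug 25, 1753: 31 days (July has 31).
Aug 25, 1753 → Sep 25, 1753: 31 days (August has 31).
Sep 25, 1753 → Oct 25, 1753: 30 days (September has 30).
Oct 25, 1753 → Nov 18, 1753: 24 days.
Total: 542 days.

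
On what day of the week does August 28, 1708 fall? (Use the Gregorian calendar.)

Doomsday rule: the anchor day for the 1700s is Sunday. For year 08: 8÷12 = 0 r 8, and 8÷4 = 2, so 0+8+2 = 10.
Sunday + 10 ≡ Wednesday — that's 1708's doomsday.
In August the doomsday date is Aug 8.
Aug 28 is 20 days after Aug 8; 20 mod 7 = 6, so Wednesday + 6 = Tuesday.

Tuesday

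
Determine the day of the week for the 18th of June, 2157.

Saturday

Doomsday rule: the anchor day for the 2100s is Sunday. For year 57: 57÷12 = 4 r 9, and 9÷4 = 2, so 4+9+2 = 15.
Sunday + 15 ≡ Monday — that's 2157's doomsday.
In June the doomsday date is Jun 6.
Jun 18 is 12 days after Jun 6; 12 mod 7 = 5, so Monday + 5 = Saturday.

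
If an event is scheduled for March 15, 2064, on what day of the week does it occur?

January 1, 2064 is a Tuesday.
Jan 1, 2064 → Feb 1, 2064: 31 days (January has 31).
Feb 1, 2064 → Mar 1, 2064: 29 days (February has 29).
Mar 1, 2064 → Mar 15, 2064: 14 days.
Total: 74 days.
74 mod 7 = 4, so Tuesday + 4 = Saturday.

Saturday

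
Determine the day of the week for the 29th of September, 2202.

Wednesday

January 1, 2202 is a Friday.
Jan 1, 2202 → Feb 1, 2202: 31 days (January has 31).
Feb 1, 2202 → Mar 1, 2202: 28 days (February has 28).
Mar 1, 2202 → Apr 1, 2202: 31 days (March has 31).
Apr 1, 2202 → May 1, 2202: 30 days (April has 30).
May 1, 2202 → Jun 1, 2202: 31 days (May has 31).
Jun 1, 2202 → Jul 1, 2202: 30 days (June has 30).
Jul 1, 2202 → Aug 1, 2202: 31 days (July has 31).
Aug 1, 2202 → Sep 1, 2202: 31 days (August has 31).
Sep 1, 2202 → Sep 29, 2202: 28 days.
Total: 271 days.
271 mod 7 = 5, so Friday + 5 = Wednesday.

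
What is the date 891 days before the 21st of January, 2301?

−365 (one year) → Jan 21, 2300 (526 left).
−365 (one year) → Jan 21, 2299 (161 left).
−21 → Dec 31, 2298 (end of Dec, 31 days; 140 left).
−31 → Nov 30, 2298 (end of Nov, 30 days; 109 left).
−30 → Oct 31, 2298 (end of Oct, 31 days; 79 left).
−31 → Sep 30, 2298 (end of Sep, 30 days; 48 left).
−30 → Aug 31, 2298 (end of Aug, 31 days; 18 left).
−18 → Aug 13, 2298.

August 13, 2298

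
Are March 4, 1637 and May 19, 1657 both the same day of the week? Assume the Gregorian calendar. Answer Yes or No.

No

From Mar 4, 1637 to May 19, 1657 is 7381 days.
7381 mod 7 = 3, so they are different weekdays.
(Mar 4, 1637 is a Wednesday; May 19, 1657 is a Saturday.)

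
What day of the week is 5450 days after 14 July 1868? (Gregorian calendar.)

Jul 14, 1868 is a Tuesday.
5450 mod 7 = 4, so 5450 days after a Tuesday is Tuesday + 4 = Saturday.

Saturday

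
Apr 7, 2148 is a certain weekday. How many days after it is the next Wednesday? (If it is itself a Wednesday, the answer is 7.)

3

Apr 7, 2148 is a Sunday.
From Sunday to the next Wednesday is 3 days.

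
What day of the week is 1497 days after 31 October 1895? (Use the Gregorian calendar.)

Oct 31, 1895 is a Thursday.
1497 mod 7 = 6, so 1497 days after a Thursday is Thursday + 6 = Wednesday.

Wednesday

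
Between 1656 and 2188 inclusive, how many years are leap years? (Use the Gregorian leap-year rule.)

130

Multiples of 4 in [1656,2188]: 134.
Of those, multiples of 100: 5 (not leap unless ÷400).
Multiples of 400: 1.
Leap years = 134 − 5 + 1 = 130.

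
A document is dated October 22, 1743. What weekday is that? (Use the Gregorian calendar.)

Tuesday

Doomsday rule: the anchor day for the 1700s is Sunday. For year 43: 43÷12 = 3 r 7, and 7÷4 = 1, so 3+7+1 = 11.
Sunday + 11 ≡ Thursday — that's 1743's doomsday.
In October the doomsday date is Oct 10.
Oct 22 is 12 days after Oct 10; 12 mod 7 = 5, so Thursday + 5 = Tuesday.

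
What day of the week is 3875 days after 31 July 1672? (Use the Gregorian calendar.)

First find the weekday of Jul 31, 1672. Doomsday rule: the anchor day for the 1600s is Tuesday. For year 72: 72÷12 = 6 r 0, and 0÷4 = 0, so 6+0+0 = 6.
Tuesday + 6 ≡ Monday — that's 1672's doomsday.
In July the doomsday date is Jul 11.
Jul 31 is 20 days after Jul 11; 20 mod 7 = 6, so Monday + 6 = Sunday.
3875 mod 7 = 4, so 3875 days after a Sunday is Sunday + 4 = Thursday.

Thursday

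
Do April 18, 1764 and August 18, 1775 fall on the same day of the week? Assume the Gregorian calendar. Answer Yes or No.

No

From Apr 18, 1764 to Aug 18, 1775 is 4139 days.
4139 mod 7 = 2, so they are different weekdays.
(Apr 18, 1764 is a Wednesday; Aug 18, 1775 is a Friday.)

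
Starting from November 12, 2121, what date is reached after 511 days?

April 7, 2123

+365 (one year) → Nov 12, 2122 (146 left).
Nov has 30 days: +19 → Dec 1, 2122 (127 left).
Dec has 31 days: +31 → Jan 1, 2123 (96 left).
Jan has 31 days: +31 → Feb 1, 2123 (65 left).
Feb has 28 days: +28 → Mar 1, 2123 (37 left).
Mar has 31 days: +31 → Apr 1, 2123 (6 left).
+6 → Apr 7, 2123.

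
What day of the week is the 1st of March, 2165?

Doomsday rule: the anchor day for the 2100s is Sunday. For year 65: 65÷12 = 5 r 5, and 5÷4 = 1, so 5+5+1 = 11.
Sunday + 11 ≡ Thursday — that's 2165's doomsday.
In March the doomsday date is Mar 14.
Mar 1 is 13 days before Mar 14; 13 mod 7 = 6, so Thursday − 6 = Friday.

Friday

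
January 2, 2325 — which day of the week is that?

Friday

Doomsday rule: the anchor day for the 2300s is Wednesday. For year 25: 25÷12 = 2 r 1, and 1÷4 = 0, so 2+1+0 = 3.
Wednesday + 3 ≡ Saturday — that's 2325's doomsday.
In January the doomsday date is Jan 3 (2325 is not a leap year).
Jan 2 is 1 day before Jan 3; 1 mod 7 = 1, so Saturday − 1 = Friday.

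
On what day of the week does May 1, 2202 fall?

Doomsday rule: the anchor day for the 2200s is Friday. For year 02: 2÷12 = 0 r 2, and 2÷4 = 0, so 0+2+0 = 2.
Friday + 2 ≡ Sunday — that's 2202's doomsday.
In May the doomsday date is May 9.
May 1 is 8 days before May 9; 8 mod 7 = 1, so Sunday − 1 = Saturday.

Saturday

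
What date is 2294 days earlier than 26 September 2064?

June 16, 2058

−366 (one year; includes Feb 29, 2064) → Sep 26, 2063 (1928 left).
−365 (one year) → Sep 26, 2062 (1563 left).
−365 (one year) → Sep 26, 2061 (1198 left).
−365 (one year) → Sep 26, 2060 (833 left).
−366 (one year; includes Feb 29, 2060) → Sep 26, 2059 (467 left).
−365 (one year) → Sep 26, 2058 (102 left).
−26 → Aug 31, 2058 (end of Aug, 31 days; 76 left).
−31 → Jul 31, 2058 (end of Jul, 31 days; 45 left).
−31 → Jun 30, 2058 (end of Jun, 30 days; 14 left).
−14 → Jun 16, 2058.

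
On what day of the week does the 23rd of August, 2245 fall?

Doomsday rule: the anchor day for the 2200s is Friday. For year 45: 45÷12 = 3 r 9, and 9÷4 = 2, so 3+9+2 = 14.
Friday + 14 ≡ Friday — that's 2245's doomsday.
In August the doomsday date is Aug 8.
Aug 23 is 15 days after Aug 8; 15 mod 7 = 1, so Friday + 1 = Saturday.

Saturday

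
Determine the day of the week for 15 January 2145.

Friday

Doomsday rule: the anchor day for the 2100s is Sunday. For year 45: 45÷12 = 3 r 9, and 9÷4 = 2, so 3+9+2 = 14.
Sunday + 14 ≡ Sunday — that's 2145's doomsday.
In January the doomsday date is Jan 3 (2145 is not a leap year).
Jan 15 is 12 days after Jan 3; 12 mod 7 = 5, so Sunday + 5 = Friday.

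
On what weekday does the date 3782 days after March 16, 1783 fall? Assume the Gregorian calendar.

Mar 16, 1783 is a Sunday.
3782 mod 7 = 2, so 3782 days after a Sunday is Sunday + 2 = Tuesday.

Tuesday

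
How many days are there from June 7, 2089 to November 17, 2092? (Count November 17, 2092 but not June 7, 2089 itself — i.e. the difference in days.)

Jun 7, 2089 → Jun 7, 2090: 365 days.
Jun 7, 2090 → Jun 7, 2091: 365 days.
Jun 7, 2091 → Jun 7, 2092: 366 days (Feb 29, 2092 is in that span).
Jun 7, 2092 → Jul 7, 2092: 30 days (June has 30).
Jul 7, 2092 → Aug 7, 2092: 31 days (July has 31).
Aug 7, 2092 → Sep 7, 2092: 31 days (August has 31).
Sep 7, 2092 → Oct 7, 2092: 30 days (September has 30).
Oct 7, 2092 → Nov 7, 2092: 31 days (October has 31).
Nov 7, 2092 → Nov 17, 2092: 10 days.
Total: 1259 days.

1259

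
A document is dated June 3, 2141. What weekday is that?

Doomsday rule: the anchor day for the 2100s is Sunday. For year 41: 41÷12 = 3 r 5, and 5÷4 = 1, so 3+5+1 = 9.
Sunday + 9 ≡ Tuesday — that's 2141's doomsday.
In June the doomsday date is Jun 6.
Jun 3 is 3 days before Jun 6; 3 mod 7 = 3, so Tuesday − 3 = Saturday.

Saturday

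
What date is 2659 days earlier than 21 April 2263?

−365 (one year) → Apr 21, 2262 (2294 left).
−365 (one year) → Apr 21, 2261 (1929 left).
−365 (one year) → Apr 21, 2260 (1564 left).
−366 (one year; includes Feb 29, 2260) → Apr 21, 2259 (1198 left).
−365 (one year) → Apr 21, 2258 (833 left).
−365 (one year) → Apr 21, 2257 (468 left).
−365 (one year) → Apr 21, 2256 (103 left).
−21 → Mar 31, 2256 (end of Mar, 31 days; 82 left).
−31 → Feb 29, 2256 (end of Feb, 29 days; 51 left).
−29 → Jan 31, 2256 (end of Jan, 31 days; 22 left).
−22 → Jan 9, 2256.

January 9, 2256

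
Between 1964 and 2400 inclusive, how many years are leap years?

Multiples of 4 in [1964,2400]: 110.
Of those, multiples of 100: 5 (not leap unless ÷400).
Multiples of 400: 2.
Leap years = 110 − 5 + 2 = 107.

107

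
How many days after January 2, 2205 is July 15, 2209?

Jan 2, 2205 → Jan 2, 2206: 365 days.
Jan 2, 2206 → Jan 2, 2207: 365 days.
Jan 2, 2207 → Jan 2, 2208: 365 days.
Jan 2, 2208 → Jan 2, 2209: 366 days (Feb 29, 2208 is in that span).
Jan 2, 2209 → Feb 2, 2209: 31 days (January has 31).
Feb 2, 2209 → Mar 2, 2209: 28 days (February has 28).
Mar 2, 2209 → Apr 2, 2209: 31 days (March has 31).
Apr 2, 2209 → May 2, 2209: 30 days (April has 30).
May 2, 2209 → Jun 2, 2209: 31 days (May has 31).
Jun 2, 2209 → Jul 2, 2209: 30 days (June has 30).
Jul 2, 2209 → Jul 15, 2209: 13 days.
Total: 1655 days.

1655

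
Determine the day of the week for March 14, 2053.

Doomsday rule: the anchor day for the 2000s is Tuesday. For year 53: 53÷12 = 4 r 5, and 5÷4 = 1, so 4+5+1 = 10.
Tuesday + 10 ≡ Friday — that's 2053's doomsday.
In March the doomsday date is Mar 14.
Mar 14 is the doomsday itself: Friday.

Friday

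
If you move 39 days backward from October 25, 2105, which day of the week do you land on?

Oct 25, 2105 is a Sunday.
39 mod 7 = 4, so 39 days before a Sunday is Sunday − 4 = Wednesday.

Wednesday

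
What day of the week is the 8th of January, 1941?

Wednesday

January 1, 1941 is a Wednesday.
Jan 1, 1941 → Jan 8, 1941: 7 days.
Total: 7 days.
7 mod 7 = 0, so Wednesday + 0 = Wednesday.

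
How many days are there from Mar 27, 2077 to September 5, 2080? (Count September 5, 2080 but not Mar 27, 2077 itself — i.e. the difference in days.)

Mar 27, 2077 → Mar 27, 2078: 365 days.
Mar 27, 2078 → Mar 27, 2079: 365 days.
Mar 27, 2079 → Mar 27, 2080: 366 days (Feb 29, 2080 is in that span).
Mar 27, 2080 → Apr 27, 2080: 31 days (March has 31).
Apr 27, 2080 → May 27, 2080: 30 days (April has 30).
May 27, 2080 → Jun 27, 2080: 31 days (May has 31).
Jun 27, 2080 → Jul 27, 2080: 30 days (June has 30).
Jul 27, 2080 → Aug 27, 2080: 31 days (July has 31).
Aug 27, 2080 → Sep 5, 2080: 9 days.
Total: 1258 days.

1258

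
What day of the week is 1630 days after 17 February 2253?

Wednesday

Feb 17, 2253 is a Thursday.
1630 mod 7 = 6, so 1630 days after a Thursday is Thursday + 6 = Wednesday.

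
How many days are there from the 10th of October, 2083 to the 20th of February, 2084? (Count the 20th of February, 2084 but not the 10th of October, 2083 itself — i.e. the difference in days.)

Oct 10, 2083 → Nov 10, 2083: 31 days (October has 31).
Nov 10, 2083 → Dec 10, 2083: 30 days (November has 30).
Dec 10, 2083 → Jan 10, 2084: 31 days (December has 31).
Jan 10, 2084 → Feb 10, 2084: 31 days (January has 31).
Feb 10, 2084 → Feb 20, 2084: 10 days.
Total: 133 days.

133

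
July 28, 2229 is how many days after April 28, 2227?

Apr 28, 2227 → Apr 28, 2228: 366 days (Feb 29, 2228 is in that span).
Apr 28, 2228 → Apr 28, 2229: 365 days.
Apr 28, 2229 → May 28, 2229: 30 days (April has 30).
May 28, 2229 → Jun 28, 2229: 31 days (May has 31).
Jun 28, 2229 → Jul 28, 2229: 30 days.
Total: 822 days.

822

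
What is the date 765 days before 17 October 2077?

September 13, 2075

−365 (one year) → Oct 17, 2076 (400 left).
−17 → Sep 30, 2076 (end of Sep, 30 days; 383 left).
−30 → Aug 31, 2076 (end of Aug, 31 days; 353 left).
−31 → Jul 31, 2076 (end of Jul, 31 days; 322 left).
−31 → Jun 30, 2076 (end of Jun, 30 days; 291 left).
−30 → May 31, 2076 (end of May, 31 days; 261 left).
−31 → Apr 30, 2076 (end of Apr, 30 days; 230 left).
−30 → Mar 31, 2076 (end of Mar, 31 days; 200 left).
−31 → Feb 29, 2076 (end of Feb, 29 days; 169 left).
−29 → Jan 31, 2076 (end of Jan, 31 days; 140 left).
−31 → Dec 31, 2075 (end of Dec, 31 days; 109 left).
−31 → Nov 30, 2075 (end of Nov, 30 days; 78 left).
−30 → Oct 31, 2075 (end of Oct, 31 days; 48 left).
−31 → Sep 30, 2075 (end of Sep, 30 days; 17 left).
−17 → Sep 13, 2075.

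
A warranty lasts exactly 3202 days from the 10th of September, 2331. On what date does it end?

+366 (one year; includes Feb 29, 2332) → Sep 10, 2332 (2836 left).
+365 (one year) → Sep 10, 2333 (2471 left).
+365 (one year) → Sep 10, 2334 (2106 left).
+365 (one year) → Sep 10, 2335 (1741 left).
+366 (one year; includes Feb 29, 2336) → Sep 10, 2336 (1375 left).
+365 (one year) → Sep 10, 2337 (1010 left).
+365 (one year) → Sep 10, 2338 (645 left).
+365 (one year) → Sep 10, 2339 (280 left).
Sep has 30 days: +21 → Oct 1, 2339 (259 left).
Oct has 31 days: +31 → Nov 1, 2339 (228 left).
Nov has 30 days: +30 → Dec 1, 2339 (198 left).
Dec has 31 days: +31 → Jan 1, 2340 (167 left).
Jan has 31 days: +31 → Feb 1, 2340 (136 left).
Feb has 29 days: +29 → Mar 1, 2340 (107 left).
Mar has 31 days: +31 → Apr 1, 2340 (76 left).
Apr has 30 days: +30 → May 1, 2340 (46 left).
May has 31 days: +31 → Jun 1, 2340 (15 left).
+15 → Jun 16, 2340.

June 16, 2340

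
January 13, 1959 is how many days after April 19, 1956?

999

Apr 19, 1956 → Apr 19, 1957: 365 days.
Apr 19, 1957 → Apr 19, 1958: 365 days.
Apr 19, 1958 → May 19, 1958: 30 days (April has 30).
May 19, 1958 → Jun 19, 1958: 31 days (May has 31).
Jun 19, 1958 → Jul 19, 1958: 30 days (June has 30).
Jul 19, 1958 → Aug 19, 1958: 31 days (July has 31).
Aug 19, 1958 → Sep 19, 1958: 31 days (August has 31).
Sep 19, 1958 → Oct 19, 1958: 30 days (September has 30).
Oct 19, 1958 → Nov 19, 1958: 31 days (October has 31).
Nov 19, 1958 → Dec 19, 1958: 30 days (November has 30).
Dec 19, 1958 → Jan 13, 1959: 25 days.
Total: 999 days.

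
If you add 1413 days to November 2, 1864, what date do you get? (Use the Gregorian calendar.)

September 15, 1868

+365 (one year) → Nov 2, 1865 (1048 left).
+365 (one year) → Nov 2, 1866 (683 left).
+365 (one year) → Nov 2, 1867 (318 left).
Nov has 30 days: +29 → Dec 1, 1867 (289 left).
Dec has 31 days: +31 → Jan 1, 1868 (258 left).
Jan has 31 days: +31 → Feb 1, 1868 (227 left).
Feb has 29 days: +29 → Mar 1, 1868 (198 left).
Mar has 31 days: +31 → Apr 1, 1868 (167 left).
Apr has 30 days: +30 → May 1, 1868 (137 left).
May has 31 days: +31 → Jun 1, 1868 (106 left).
Jun has 30 days: +30 → Jul 1, 1868 (76 left).
Jul has 31 days: +31 → Aug 1, 1868 (45 left).
Aug has 31 days: +31 → Sep 1, 1868 (14 left).
+14 → Sep 15, 1868.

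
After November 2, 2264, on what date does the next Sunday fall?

November 6, 2264

Nov 2, 2264 is a Wednesday.
From Wednesday to the next Sunday is 4 days.
Nov 2, 2264 + 4 = Nov 6, 2264.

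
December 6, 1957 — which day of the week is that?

Doomsday rule: the anchor day for the 1900s is Wednesday. For year 57: 57÷12 = 4 r 9, and 9÷4 = 2, so 4+9+2 = 15.
Wednesday + 15 ≡ Thursday — that's 1957's doomsday.
In December the doomsday date is Dec 12.
Dec 6 is 6 days before Dec 12; 6 mod 7 = 6, so Thursday − 6 = Friday.

Friday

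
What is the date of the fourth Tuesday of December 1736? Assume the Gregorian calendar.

December 25, 1736

December 1, 1736 is a Saturday.
The first Tuesday is therefore December 4 (3 days later).
The fourth Tuesday is 4 + 3×7 = December 25.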